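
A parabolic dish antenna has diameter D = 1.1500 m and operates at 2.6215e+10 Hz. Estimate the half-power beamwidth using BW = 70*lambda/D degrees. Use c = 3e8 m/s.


lambda = c / f = 3.0000e+08 / 2.6215e+10 = 0.01144383 m
BW = 70 * 0.01144383 / 1.1500 = 0.6966 deg

0.6966 deg


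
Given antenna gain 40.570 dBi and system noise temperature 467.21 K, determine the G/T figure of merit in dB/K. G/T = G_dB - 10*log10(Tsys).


G/T = 40.570 - 10*log10(467.21) = 40.570 - 26.69512 = 13.87 dB/K

13.87 dB/K


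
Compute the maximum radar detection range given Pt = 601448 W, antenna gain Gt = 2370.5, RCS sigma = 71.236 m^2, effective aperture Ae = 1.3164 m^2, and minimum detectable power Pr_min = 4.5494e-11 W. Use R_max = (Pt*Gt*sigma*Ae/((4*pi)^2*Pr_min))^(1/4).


R^4 = 601448*2370.5*71.236*1.3164 / ((4*pi)^2 * 4.5494e-11) = 1.861022e+19
R_max = 1.861022e+19^0.25 = 65681 m

65681 m


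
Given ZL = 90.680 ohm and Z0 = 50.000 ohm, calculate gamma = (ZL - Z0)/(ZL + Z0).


gamma = (90.680 - 50.000) / (90.680 + 50.000) = 0.2892

0.2892


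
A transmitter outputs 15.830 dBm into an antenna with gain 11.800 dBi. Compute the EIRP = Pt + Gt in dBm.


EIRP = Pt + Gt = 15.830 + 11.800 = 27.63 dBm

27.63 dBm


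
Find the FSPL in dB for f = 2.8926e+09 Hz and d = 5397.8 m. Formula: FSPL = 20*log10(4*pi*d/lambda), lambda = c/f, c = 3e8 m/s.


lambda = c / f = 3.0000e+08 / 2.8926e+09 = 0.1037129 m
FSPL = 20 * log10(4*pi*5397.8/0.1037129) = 116.3 dB

116.3 dB


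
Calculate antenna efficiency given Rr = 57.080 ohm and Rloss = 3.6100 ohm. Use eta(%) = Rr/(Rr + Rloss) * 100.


eta = 57.080 / (57.080 + 3.6100) * 100 = 94.05%

94.05%


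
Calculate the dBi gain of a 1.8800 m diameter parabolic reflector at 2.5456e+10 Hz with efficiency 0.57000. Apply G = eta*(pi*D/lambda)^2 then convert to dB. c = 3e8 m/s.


lambda = c / f = 3.0000e+08 / 2.5456e+10 = 0.01178504 m
G_linear = 0.57000 * (pi * 1.8800 / 0.01178504)^2 = 143162.1
G_dBi = 10 * log10(143162.1) = 51.56 dBi

51.56 dBi


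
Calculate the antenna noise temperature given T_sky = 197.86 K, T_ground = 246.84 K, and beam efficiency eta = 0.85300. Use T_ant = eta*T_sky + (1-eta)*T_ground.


T_ant = 0.85300 * 197.86 + (1 - 0.85300) * 246.84 = 205.1 K

205.1 K


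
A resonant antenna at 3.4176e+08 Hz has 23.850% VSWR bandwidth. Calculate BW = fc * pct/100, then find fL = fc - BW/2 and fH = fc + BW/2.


BW = 3.4176e+08 * 23.850/100 = 8.150976e+07 Hz
fL = 3.4176e+08 - 8.150976e+07/2 = 3.010e+08 Hz
fH = 3.4176e+08 + 8.150976e+07/2 = 3.825e+08 Hz

BW=8.151e+07 Hz, fL=3.010e+08 Hz, fH=3.825e+08 Hz


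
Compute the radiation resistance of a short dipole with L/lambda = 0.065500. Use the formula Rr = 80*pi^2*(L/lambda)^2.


Rr = 80 * pi^2 * (0.065500)^2 = 80 * 9.869604 * 4.290250e-03 = 3.387 ohm

3.387 ohm


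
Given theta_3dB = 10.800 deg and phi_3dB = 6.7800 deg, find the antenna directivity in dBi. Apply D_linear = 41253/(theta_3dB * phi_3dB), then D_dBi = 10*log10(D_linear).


D_linear = 41253 / (10.800 * 6.7800) = 563.3809
D_dBi = 10 * log10(563.3809) = 27.51 dBi

27.51 dBi


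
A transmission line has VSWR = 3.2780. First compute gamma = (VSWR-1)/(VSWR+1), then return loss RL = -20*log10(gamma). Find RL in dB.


gamma = (3.2780 - 1) / (3.2780 + 1) = 0.5324918
RL = -20 * log10(0.5324918) = 5.474 dB

5.474 dB


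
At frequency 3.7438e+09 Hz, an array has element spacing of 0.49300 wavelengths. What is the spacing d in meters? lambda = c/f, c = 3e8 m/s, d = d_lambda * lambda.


lambda = c / f = 3.0000e+08 / 3.7438e+09 = 0.08013249 m
d = 0.49300 * 0.08013249 = 0.03951 m

0.03951 m


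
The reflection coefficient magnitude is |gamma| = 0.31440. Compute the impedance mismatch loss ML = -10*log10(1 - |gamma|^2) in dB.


ML = -10 * log10(1 - 0.31440^2) = -10 * log10(0.90115264) = 0.4520 dB

0.4520 dB


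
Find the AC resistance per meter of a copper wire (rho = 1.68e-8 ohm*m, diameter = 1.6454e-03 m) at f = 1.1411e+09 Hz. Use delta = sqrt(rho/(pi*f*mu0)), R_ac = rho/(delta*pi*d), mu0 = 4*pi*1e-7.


delta = sqrt(1.68e-8 / (pi * 1.1411e+09 * 4*pi*1e-7)) = 1.931136e-06 m
R_ac = 1.68e-8 / (1.931136e-06 * pi * 1.6454e-03) = 1.683 ohm/m

1.683 ohm/m


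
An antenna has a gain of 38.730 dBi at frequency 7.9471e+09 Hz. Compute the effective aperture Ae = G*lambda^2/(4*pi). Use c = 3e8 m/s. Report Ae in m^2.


lambda = c / f = 3.0000e+08 / 7.9471e+09 = 0.03774962 m
G_linear = 10^(38.730/10) = 7464.488
Ae = G_linear * lambda^2 / (4*pi) = 7464.488 * 0.03774962^2 / (4*pi) = 0.8465 m^2

0.8465 m^2


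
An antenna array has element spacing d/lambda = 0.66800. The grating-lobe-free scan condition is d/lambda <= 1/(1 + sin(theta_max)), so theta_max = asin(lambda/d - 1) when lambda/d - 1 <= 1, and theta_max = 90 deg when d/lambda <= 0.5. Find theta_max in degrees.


lambda/d - 1 = 1/0.66800 - 1 = 0.4970060
theta_max = asin(0.4970060) = 29.80 deg

29.80 deg


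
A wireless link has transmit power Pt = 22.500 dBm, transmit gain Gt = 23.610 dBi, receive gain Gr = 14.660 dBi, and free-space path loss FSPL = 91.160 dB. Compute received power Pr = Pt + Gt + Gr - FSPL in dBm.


Pr = 22.500 + 23.610 + 14.660 - 91.160 = -30.39 dBm

-30.39 dBm


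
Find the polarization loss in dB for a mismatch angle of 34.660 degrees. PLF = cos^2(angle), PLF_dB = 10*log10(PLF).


PLF_linear = cos^2(34.660 deg) = 0.6765741
PLF_dB = 10 * log10(0.6765741) = -1.697 dB

-1.697 dB


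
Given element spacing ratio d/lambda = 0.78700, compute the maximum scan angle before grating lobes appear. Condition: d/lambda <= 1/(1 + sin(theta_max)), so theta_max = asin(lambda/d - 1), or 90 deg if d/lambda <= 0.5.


lambda/d - 1 = 1/0.78700 - 1 = 0.2706480
theta_max = asin(0.2706480) = 15.70 deg

15.70 deg


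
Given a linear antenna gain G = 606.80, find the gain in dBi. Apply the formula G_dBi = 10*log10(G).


G_dBi = 10 * log10(606.80) = 27.83 dBi

27.83 dBi


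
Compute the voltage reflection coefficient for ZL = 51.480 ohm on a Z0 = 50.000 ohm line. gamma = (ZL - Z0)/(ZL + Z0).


gamma = (51.480 - 50.000) / (51.480 + 50.000) = 0.01458

0.01458


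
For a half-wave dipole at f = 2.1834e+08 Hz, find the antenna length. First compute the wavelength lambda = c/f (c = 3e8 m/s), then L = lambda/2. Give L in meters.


lambda = c / f = 3.0000e+08 / 2.1834e+08 = 1.374004 m
L = lambda / 2 = 1.374004 / 2 = 0.6870 m

0.6870 m


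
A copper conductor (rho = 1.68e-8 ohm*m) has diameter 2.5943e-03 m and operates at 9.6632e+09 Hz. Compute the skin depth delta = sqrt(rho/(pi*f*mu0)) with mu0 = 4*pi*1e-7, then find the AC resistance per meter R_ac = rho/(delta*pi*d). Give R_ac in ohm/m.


delta = sqrt(1.68e-8 / (pi * 9.6632e+09 * 4*pi*1e-7)) = 6.636121e-07 m
R_ac = 1.68e-8 / (6.636121e-07 * pi * 2.5943e-03) = 3.106 ohm/m

3.106 ohm/m


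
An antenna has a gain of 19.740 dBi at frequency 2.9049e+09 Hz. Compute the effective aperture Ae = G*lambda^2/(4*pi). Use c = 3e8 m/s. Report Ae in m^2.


lambda = c / f = 3.0000e+08 / 2.9049e+09 = 0.1032738 m
G_linear = 10^(19.740/10) = 94.18896
Ae = G_linear * lambda^2 / (4*pi) = 94.18896 * 0.1032738^2 / (4*pi) = 0.07994 m^2

0.07994 m^2


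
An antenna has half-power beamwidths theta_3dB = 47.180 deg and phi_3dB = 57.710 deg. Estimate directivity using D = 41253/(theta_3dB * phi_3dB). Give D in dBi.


D_linear = 41253 / (47.180 * 57.710) = 15.15118
D_dBi = 10 * log10(15.15118) = 11.80 dBi

11.80 dBi


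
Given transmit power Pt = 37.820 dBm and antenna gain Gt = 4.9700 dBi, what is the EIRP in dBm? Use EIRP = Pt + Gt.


EIRP = Pt + Gt = 37.820 + 4.9700 = 42.79 dBm

42.79 dBm


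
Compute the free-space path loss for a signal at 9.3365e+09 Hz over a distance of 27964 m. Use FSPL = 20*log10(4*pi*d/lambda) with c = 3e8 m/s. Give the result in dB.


lambda = c / f = 3.0000e+08 / 9.3365e+09 = 0.03213196 m
FSPL = 20 * log10(4*pi*27964/0.03213196) = 140.8 dB

140.8 dB


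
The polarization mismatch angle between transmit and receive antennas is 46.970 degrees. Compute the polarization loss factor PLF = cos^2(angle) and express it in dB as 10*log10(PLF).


PLF_linear = cos^2(46.970 deg) = 0.4656441
PLF_dB = 10 * log10(0.4656441) = -3.319 dB

-3.319 dB


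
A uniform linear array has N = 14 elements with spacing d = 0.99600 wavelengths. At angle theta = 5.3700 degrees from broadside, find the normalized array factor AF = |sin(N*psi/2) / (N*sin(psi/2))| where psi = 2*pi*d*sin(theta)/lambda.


psi = 2*pi*0.99600*sin(5.3700 deg) = 0.5856725 rad
AF = |sin(14*0.5856725/2) / (14*sin(0.5856725/2))| = 0.2024

0.2024


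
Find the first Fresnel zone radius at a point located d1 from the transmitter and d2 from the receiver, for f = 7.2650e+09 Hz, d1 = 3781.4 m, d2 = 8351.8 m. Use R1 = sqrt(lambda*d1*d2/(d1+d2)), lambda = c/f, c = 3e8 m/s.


lambda = c / f = 3.0000e+08 / 7.2650e+09 = 0.04129387 m
R1 = sqrt(0.04129387 * 3781.4 * 8351.8 / (3781.4 + 8351.8)) = 10.37 m

10.37 m


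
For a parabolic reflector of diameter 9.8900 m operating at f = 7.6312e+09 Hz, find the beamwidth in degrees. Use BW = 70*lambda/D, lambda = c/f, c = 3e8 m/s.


lambda = c / f = 3.0000e+08 / 7.6312e+09 = 0.03931230 m
BW = 70 * 0.03931230 / 9.8900 = 0.2782 deg

0.2782 deg


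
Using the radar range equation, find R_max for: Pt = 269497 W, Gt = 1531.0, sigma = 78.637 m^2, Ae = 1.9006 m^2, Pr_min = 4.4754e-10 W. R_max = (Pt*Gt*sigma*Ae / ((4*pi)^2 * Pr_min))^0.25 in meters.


R^4 = 269497*1531.0*78.637*1.9006 / ((4*pi)^2 * 4.4754e-10) = 8.725598e+17
R_max = 8.725598e+17^0.25 = 30563 m

30563 m


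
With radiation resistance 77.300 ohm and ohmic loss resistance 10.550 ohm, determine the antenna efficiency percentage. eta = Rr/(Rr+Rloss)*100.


eta = 77.300 / (77.300 + 10.550) * 100 = 87.99%

87.99%


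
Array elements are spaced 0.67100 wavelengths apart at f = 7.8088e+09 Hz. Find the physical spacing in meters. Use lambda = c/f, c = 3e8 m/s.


lambda = c / f = 3.0000e+08 / 7.8088e+09 = 0.03841819 m
d = 0.67100 * 0.03841819 = 0.02578 m

0.02578 m


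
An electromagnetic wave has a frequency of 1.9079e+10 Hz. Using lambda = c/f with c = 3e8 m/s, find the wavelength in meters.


lambda = c / f = 3.0000e+08 / 1.9079e+10 = 0.01572 m

0.01572 m


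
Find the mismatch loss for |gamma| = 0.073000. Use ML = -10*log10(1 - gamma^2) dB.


ML = -10 * log10(1 - 0.073000^2) = -10 * log10(0.994671) = 0.02321 dB

0.02321 dB


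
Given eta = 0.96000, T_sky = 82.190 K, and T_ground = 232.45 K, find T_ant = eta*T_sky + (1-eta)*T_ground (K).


T_ant = 0.96000 * 82.190 + (1 - 0.96000) * 232.45 = 88.20 K

88.20 K


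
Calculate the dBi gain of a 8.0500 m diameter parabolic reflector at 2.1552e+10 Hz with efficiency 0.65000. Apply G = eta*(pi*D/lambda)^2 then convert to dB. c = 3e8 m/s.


lambda = c / f = 3.0000e+08 / 2.1552e+10 = 0.01391982 m
G_linear = 0.65000 * (pi * 8.0500 / 0.01391982)^2 = 2.145545e+06
G_dBi = 10 * log10(2.145545e+06) = 63.32 dBi

63.32 dBi


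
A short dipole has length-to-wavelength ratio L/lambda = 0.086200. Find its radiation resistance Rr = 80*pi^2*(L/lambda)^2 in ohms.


Rr = 80 * pi^2 * (0.086200)^2 = 80 * 9.869604 * 7.430440e-03 = 5.867 ohm

5.867 ohm


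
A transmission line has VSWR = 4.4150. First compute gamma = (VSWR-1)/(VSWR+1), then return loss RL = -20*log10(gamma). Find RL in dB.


gamma = (4.4150 - 1) / (4.4150 + 1) = 0.6306556
RL = -20 * log10(0.6306556) = 4.004 dB

4.004 dB


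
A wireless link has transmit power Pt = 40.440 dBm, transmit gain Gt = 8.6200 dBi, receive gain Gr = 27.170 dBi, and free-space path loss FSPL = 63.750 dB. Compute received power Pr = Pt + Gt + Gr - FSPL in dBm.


Pr = 40.440 + 8.6200 + 27.170 - 63.750 = 12.48 dBm

12.48 dBm


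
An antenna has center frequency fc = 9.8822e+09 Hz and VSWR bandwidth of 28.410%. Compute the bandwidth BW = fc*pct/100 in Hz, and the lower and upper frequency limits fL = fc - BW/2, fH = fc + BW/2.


BW = 9.8822e+09 * 28.410/100 = 2.807533e+09 Hz
fL = 9.8822e+09 - 2.807533e+09/2 = 8.478e+09 Hz
fH = 9.8822e+09 + 2.807533e+09/2 = 1.129e+10 Hz

BW=2.808e+09 Hz, fL=8.478e+09 Hz, fH=1.129e+10 Hz


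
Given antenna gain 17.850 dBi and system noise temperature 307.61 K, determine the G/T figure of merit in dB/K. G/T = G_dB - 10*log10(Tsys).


G/T = 17.850 - 10*log10(307.61) = 17.850 - 24.88000 = -7.030 dB/K

-7.030 dB/K


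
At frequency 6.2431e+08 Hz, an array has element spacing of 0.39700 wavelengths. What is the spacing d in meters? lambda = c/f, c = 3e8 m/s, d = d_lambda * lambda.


lambda = c / f = 3.0000e+08 / 6.2431e+08 = 0.4805305 m
d = 0.39700 * 0.4805305 = 0.1908 m

0.1908 m


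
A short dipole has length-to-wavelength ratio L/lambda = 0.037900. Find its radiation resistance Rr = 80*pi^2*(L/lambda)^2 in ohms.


Rr = 80 * pi^2 * (0.037900)^2 = 80 * 9.869604 * 1.436410e-03 = 1.134 ohm

1.134 ohm


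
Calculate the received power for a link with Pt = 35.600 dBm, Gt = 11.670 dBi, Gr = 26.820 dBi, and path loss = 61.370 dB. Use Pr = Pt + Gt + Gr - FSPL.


Pr = 35.600 + 11.670 + 26.820 - 61.370 = 12.72 dBm

12.72 dBm


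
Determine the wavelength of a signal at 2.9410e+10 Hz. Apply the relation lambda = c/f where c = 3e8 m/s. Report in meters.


lambda = c / f = 3.0000e+08 / 2.9410e+10 = 0.01020 m

0.01020 m


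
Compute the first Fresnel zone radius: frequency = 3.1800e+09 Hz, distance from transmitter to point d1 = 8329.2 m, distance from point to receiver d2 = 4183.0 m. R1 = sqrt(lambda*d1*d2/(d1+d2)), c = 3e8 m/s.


lambda = c / f = 3.0000e+08 / 3.1800e+09 = 0.09433962 m
R1 = sqrt(0.09433962 * 8329.2 * 4183.0 / (8329.2 + 4183.0)) = 16.21 m

16.21 m


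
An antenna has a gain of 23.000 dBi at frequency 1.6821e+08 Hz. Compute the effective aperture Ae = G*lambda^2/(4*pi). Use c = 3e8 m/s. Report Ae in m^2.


lambda = c / f = 3.0000e+08 / 1.6821e+08 = 1.783485 m
G_linear = 10^(23.000/10) = 199.5262
Ae = G_linear * lambda^2 / (4*pi) = 199.5262 * 1.783485^2 / (4*pi) = 50.50 m^2

50.50 m^2


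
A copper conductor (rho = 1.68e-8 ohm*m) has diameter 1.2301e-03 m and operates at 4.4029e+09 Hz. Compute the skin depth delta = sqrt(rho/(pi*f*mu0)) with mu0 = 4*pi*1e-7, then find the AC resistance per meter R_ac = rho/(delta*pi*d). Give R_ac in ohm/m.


delta = sqrt(1.68e-8 / (pi * 4.4029e+09 * 4*pi*1e-7)) = 9.831174e-07 m
R_ac = 1.68e-8 / (9.831174e-07 * pi * 1.2301e-03) = 4.422 ohm/m

4.422 ohm/m


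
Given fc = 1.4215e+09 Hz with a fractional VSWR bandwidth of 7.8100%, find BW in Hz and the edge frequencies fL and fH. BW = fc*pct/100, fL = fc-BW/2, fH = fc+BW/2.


BW = 1.4215e+09 * 7.8100/100 = 1.110192e+08 Hz
fL = 1.4215e+09 - 1.110192e+08/2 = 1.366e+09 Hz
fH = 1.4215e+09 + 1.110192e+08/2 = 1.477e+09 Hz

BW=1.110e+08 Hz, fL=1.366e+09 Hz, fH=1.477e+09 Hz


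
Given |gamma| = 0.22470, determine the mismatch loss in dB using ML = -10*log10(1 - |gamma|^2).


ML = -10 * log10(1 - 0.22470^2) = -10 * log10(0.94950991) = 0.2250 dB

0.2250 dB


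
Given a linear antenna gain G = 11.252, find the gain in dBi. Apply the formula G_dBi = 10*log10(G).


G_dBi = 10 * log10(11.252) = 10.51 dBi

10.51 dBi


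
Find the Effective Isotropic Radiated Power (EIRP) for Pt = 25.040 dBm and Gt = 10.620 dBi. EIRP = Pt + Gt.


EIRP = Pt + Gt = 25.040 + 10.620 = 35.66 dBm

35.66 dBm


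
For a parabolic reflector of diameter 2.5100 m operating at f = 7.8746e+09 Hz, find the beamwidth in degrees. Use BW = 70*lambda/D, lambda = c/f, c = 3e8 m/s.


lambda = c / f = 3.0000e+08 / 7.8746e+09 = 0.03809717 m
BW = 70 * 0.03809717 / 2.5100 = 1.062 deg

1.062 deg


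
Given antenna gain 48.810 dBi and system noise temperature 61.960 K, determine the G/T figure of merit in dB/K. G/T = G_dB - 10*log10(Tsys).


G/T = 48.810 - 10*log10(61.960) = 48.810 - 17.92111 = 30.89 dB/K

30.89 dB/K


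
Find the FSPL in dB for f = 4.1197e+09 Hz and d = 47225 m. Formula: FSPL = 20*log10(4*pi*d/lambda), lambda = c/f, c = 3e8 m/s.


lambda = c / f = 3.0000e+08 / 4.1197e+09 = 0.07282084 m
FSPL = 20 * log10(4*pi*47225/0.07282084) = 138.2 dB

138.2 dB


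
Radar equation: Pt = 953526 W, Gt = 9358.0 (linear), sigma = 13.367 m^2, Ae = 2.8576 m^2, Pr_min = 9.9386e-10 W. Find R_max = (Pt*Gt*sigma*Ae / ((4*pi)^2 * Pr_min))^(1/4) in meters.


R^4 = 953526*9358.0*13.367*2.8576 / ((4*pi)^2 * 9.9386e-10) = 2.171731e+18
R_max = 2.171731e+18^0.25 = 38389 m

38389 m


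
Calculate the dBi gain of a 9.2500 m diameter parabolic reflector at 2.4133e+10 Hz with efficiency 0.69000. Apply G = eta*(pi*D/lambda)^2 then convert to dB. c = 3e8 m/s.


lambda = c / f = 3.0000e+08 / 2.4133e+10 = 0.01243111 m
G_linear = 0.69000 * (pi * 9.2500 / 0.01243111)^2 = 3.770618e+06
G_dBi = 10 * log10(3.770618e+06) = 65.76 dBi

65.76 dBi


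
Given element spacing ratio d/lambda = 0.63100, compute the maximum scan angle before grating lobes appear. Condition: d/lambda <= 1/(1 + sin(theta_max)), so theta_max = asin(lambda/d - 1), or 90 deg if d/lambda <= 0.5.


lambda/d - 1 = 1/0.63100 - 1 = 0.5847861
theta_max = asin(0.5847861) = 35.79 deg

35.79 deg


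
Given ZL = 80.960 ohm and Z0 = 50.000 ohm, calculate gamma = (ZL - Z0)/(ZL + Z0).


gamma = (80.960 - 50.000) / (80.960 + 50.000) = 0.2364

0.2364


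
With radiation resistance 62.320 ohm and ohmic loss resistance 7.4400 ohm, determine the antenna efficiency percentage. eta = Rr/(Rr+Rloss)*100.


eta = 62.320 / (62.320 + 7.4400) * 100 = 89.33%

89.33%


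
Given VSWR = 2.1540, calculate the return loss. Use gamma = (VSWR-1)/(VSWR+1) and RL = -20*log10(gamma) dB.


gamma = (2.1540 - 1) / (2.1540 + 1) = 0.3658846
RL = -20 * log10(0.3658846) = 8.733 dB

8.733 dB


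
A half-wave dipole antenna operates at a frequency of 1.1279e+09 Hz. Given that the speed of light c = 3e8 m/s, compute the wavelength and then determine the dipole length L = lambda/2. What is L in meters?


lambda = c / f = 3.0000e+08 / 1.1279e+09 = 0.2659810 m
L = lambda / 2 = 0.2659810 / 2 = 0.1330 m

0.1330 m


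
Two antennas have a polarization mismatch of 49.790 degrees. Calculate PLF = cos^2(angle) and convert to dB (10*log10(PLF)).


PLF_linear = cos^2(49.790 deg) = 0.4167877
PLF_dB = 10 * log10(0.4167877) = -3.801 dB

-3.801 dB


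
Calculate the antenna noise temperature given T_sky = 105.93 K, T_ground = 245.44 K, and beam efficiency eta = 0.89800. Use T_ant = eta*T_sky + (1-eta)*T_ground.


T_ant = 0.89800 * 105.93 + (1 - 0.89800) * 245.44 = 120.2 K

120.2 K


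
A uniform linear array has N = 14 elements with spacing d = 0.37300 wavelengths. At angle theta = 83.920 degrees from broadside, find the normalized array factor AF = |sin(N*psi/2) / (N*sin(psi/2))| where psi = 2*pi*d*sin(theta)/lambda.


psi = 2*pi*0.37300*sin(83.920 deg) = 2.330445 rad
AF = |sin(14*2.330445/2) / (14*sin(2.330445/2))| = 0.04422

0.04422


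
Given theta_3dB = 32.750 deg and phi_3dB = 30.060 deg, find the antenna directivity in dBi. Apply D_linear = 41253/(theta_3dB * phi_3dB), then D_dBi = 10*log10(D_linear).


D_linear = 41253 / (32.750 * 30.060) = 41.90398
D_dBi = 10 * log10(41.90398) = 16.22 dBi

16.22 dBi


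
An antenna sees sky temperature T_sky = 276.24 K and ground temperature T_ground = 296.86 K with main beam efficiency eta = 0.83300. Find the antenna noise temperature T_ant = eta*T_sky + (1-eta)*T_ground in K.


T_ant = 0.83300 * 276.24 + (1 - 0.83300) * 296.86 = 279.7 K

279.7 K


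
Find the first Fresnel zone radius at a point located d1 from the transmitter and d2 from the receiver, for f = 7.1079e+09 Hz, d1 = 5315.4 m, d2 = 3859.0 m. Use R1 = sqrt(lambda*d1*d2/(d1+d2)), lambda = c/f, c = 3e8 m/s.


lambda = c / f = 3.0000e+08 / 7.1079e+09 = 0.04220656 m
R1 = sqrt(0.04220656 * 5315.4 * 3859.0 / (5315.4 + 3859.0)) = 9.714 m

9.714 m


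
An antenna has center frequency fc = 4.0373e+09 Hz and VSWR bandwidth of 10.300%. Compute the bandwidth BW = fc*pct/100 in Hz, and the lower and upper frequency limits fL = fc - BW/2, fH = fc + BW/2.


BW = 4.0373e+09 * 10.300/100 = 4.158419e+08 Hz
fL = 4.0373e+09 - 4.158419e+08/2 = 3.829e+09 Hz
fH = 4.0373e+09 + 4.158419e+08/2 = 4.245e+09 Hz

BW=4.158e+08 Hz, fL=3.829e+09 Hz, fH=4.245e+09 Hz


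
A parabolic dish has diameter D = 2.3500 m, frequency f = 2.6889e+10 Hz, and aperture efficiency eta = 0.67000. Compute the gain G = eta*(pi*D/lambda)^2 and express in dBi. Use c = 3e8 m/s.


lambda = c / f = 3.0000e+08 / 2.6889e+10 = 0.01115698 m
G_linear = 0.67000 * (pi * 2.3500 / 0.01115698)^2 = 293370.9
G_dBi = 10 * log10(293370.9) = 54.67 dBi

54.67 dBi


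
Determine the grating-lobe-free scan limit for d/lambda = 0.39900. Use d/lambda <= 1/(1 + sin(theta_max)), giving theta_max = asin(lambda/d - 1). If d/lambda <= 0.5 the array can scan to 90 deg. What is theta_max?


lambda/d - 1 = 1/0.39900 - 1 = 1.506266 >= 1
d/lambda <= 0.5, so the array can scan to endfire without grating lobes: theta_max = 90 deg

90 deg


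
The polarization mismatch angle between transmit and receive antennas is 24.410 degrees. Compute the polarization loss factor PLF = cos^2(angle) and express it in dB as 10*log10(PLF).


PLF_linear = cos^2(24.410 deg) = 0.8292134
PLF_dB = 10 * log10(0.8292134) = -0.8133 dB

-0.8133 dB


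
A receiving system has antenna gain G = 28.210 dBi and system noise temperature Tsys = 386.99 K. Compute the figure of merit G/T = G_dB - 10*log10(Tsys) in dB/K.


G/T = 28.210 - 10*log10(386.99) = 28.210 - 25.87700 = 2.333 dB/K

2.333 dB/K


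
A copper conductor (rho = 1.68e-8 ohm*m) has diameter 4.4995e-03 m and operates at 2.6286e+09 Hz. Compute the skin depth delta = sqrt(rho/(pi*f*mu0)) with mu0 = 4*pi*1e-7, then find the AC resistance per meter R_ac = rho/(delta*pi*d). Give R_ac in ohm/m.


delta = sqrt(1.68e-8 / (pi * 2.6286e+09 * 4*pi*1e-7)) = 1.272367e-06 m
R_ac = 1.68e-8 / (1.272367e-06 * pi * 4.4995e-03) = 0.9341 ohm/m

0.9341 ohm/m


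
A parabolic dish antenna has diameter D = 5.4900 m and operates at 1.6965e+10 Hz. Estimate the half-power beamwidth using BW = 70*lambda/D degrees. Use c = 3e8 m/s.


lambda = c / f = 3.0000e+08 / 1.6965e+10 = 0.01768347 m
BW = 70 * 0.01768347 / 5.4900 = 0.2255 deg

0.2255 deg


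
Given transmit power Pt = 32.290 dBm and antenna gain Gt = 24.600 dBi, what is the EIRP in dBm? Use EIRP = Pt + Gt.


EIRP = Pt + Gt = 32.290 + 24.600 = 56.89 dBm

56.89 dBm


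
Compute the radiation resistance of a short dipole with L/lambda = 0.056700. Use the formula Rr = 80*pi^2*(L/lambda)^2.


Rr = 80 * pi^2 * (0.056700)^2 = 80 * 9.869604 * 3.214890e-03 = 2.538 ohm

2.538 ohm


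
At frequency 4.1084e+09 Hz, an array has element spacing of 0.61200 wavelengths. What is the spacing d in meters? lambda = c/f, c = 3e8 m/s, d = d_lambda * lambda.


lambda = c / f = 3.0000e+08 / 4.1084e+09 = 0.07302113 m
d = 0.61200 * 0.07302113 = 0.04469 m

0.04469 m


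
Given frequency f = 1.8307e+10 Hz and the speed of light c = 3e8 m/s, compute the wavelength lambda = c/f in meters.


lambda = c / f = 3.0000e+08 / 1.8307e+10 = 0.01639 m

0.01639 m


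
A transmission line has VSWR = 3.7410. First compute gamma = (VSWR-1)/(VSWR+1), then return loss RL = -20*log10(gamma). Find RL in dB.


gamma = (3.7410 - 1) / (3.7410 + 1) = 0.5781481
RL = -20 * log10(0.5781481) = 4.759 dB

4.759 dB


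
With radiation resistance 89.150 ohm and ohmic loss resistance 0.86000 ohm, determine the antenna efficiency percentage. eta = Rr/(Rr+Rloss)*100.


eta = 89.150 / (89.150 + 0.86000) * 100 = 99.04%

99.04%


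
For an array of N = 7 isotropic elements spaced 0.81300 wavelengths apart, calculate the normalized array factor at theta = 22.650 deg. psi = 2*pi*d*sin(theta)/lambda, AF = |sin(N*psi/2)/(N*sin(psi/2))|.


psi = 2*pi*0.81300*sin(22.650 deg) = 1.967183 rad
AF = |sin(7*1.967183/2) / (7*sin(1.967183/2))| = 0.09717

0.09717


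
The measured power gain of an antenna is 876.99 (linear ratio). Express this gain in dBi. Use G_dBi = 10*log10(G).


G_dBi = 10 * log10(876.99) = 29.43 dBi

29.43 dBi


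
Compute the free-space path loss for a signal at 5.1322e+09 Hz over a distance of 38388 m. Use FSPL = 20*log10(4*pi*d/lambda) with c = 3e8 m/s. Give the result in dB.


lambda = c / f = 3.0000e+08 / 5.1322e+09 = 0.05845446 m
FSPL = 20 * log10(4*pi*38388/0.05845446) = 138.3 dB

138.3 dB


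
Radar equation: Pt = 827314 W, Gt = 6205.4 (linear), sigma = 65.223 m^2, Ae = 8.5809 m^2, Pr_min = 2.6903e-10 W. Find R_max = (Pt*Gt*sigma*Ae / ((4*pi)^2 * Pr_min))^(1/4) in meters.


R^4 = 827314*6205.4*65.223*8.5809 / ((4*pi)^2 * 2.6903e-10) = 6.763217e+19
R_max = 6.763217e+19^0.25 = 90686 m

90686 m


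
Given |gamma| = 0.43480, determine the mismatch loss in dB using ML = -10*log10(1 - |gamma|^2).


ML = -10 * log10(1 - 0.43480^2) = -10 * log10(0.81094896) = 0.9101 dB

0.9101 dB


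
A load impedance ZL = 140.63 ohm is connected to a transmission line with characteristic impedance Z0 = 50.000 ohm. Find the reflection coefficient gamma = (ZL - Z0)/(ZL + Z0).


gamma = (140.63 - 50.000) / (140.63 + 50.000) = 0.4754

0.4754


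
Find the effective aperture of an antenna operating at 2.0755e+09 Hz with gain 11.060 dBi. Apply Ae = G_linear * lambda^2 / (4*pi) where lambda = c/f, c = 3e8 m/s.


lambda = c / f = 3.0000e+08 / 2.0755e+09 = 0.1445435 m
G_linear = 10^(11.060/10) = 12.76439
Ae = G_linear * lambda^2 / (4*pi) = 12.76439 * 0.1445435^2 / (4*pi) = 0.02122 m^2

0.02122 m^2


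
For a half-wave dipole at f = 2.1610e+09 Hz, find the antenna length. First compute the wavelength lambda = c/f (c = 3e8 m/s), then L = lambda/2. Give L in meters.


lambda = c / f = 3.0000e+08 / 2.1610e+09 = 0.1388246 m
L = lambda / 2 = 0.1388246 / 2 = 0.06941 m

0.06941 m


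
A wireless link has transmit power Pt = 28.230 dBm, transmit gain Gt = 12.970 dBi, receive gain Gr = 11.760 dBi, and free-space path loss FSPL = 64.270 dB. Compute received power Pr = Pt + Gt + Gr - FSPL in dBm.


Pr = 28.230 + 12.970 + 11.760 - 64.270 = -11.31 dBm

-11.31 dBm


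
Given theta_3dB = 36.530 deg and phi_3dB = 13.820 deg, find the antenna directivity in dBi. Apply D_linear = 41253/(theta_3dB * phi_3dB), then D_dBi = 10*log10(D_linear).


D_linear = 41253 / (36.530 * 13.820) = 81.71425
D_dBi = 10 * log10(81.71425) = 19.12 dBi

19.12 dBi


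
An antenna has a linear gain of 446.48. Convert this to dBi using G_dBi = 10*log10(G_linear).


G_dBi = 10 * log10(446.48) = 26.50 dBi

26.50 dBi


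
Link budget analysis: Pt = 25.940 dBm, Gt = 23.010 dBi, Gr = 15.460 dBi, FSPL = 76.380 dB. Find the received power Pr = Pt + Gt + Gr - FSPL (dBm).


Pr = 25.940 + 23.010 + 15.460 - 76.380 = -11.97 dBm

-11.97 dBm


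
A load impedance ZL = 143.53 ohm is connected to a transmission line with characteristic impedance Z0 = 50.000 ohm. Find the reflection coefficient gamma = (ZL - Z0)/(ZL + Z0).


gamma = (143.53 - 50.000) / (143.53 + 50.000) = 0.4833

0.4833


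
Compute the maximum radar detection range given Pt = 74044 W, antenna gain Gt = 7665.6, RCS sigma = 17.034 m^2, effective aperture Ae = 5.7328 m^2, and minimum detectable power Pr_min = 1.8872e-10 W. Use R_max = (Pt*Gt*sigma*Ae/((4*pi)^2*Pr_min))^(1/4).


R^4 = 74044*7665.6*17.034*5.7328 / ((4*pi)^2 * 1.8872e-10) = 1.859867e+18
R_max = 1.859867e+18^0.25 = 36929 m

36929 m


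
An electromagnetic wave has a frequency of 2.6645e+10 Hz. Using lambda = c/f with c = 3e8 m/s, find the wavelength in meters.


lambda = c / f = 3.0000e+08 / 2.6645e+10 = 0.01126 m

0.01126 m


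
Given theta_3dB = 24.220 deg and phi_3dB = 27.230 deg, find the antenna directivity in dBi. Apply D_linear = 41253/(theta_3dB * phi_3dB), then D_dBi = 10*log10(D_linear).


D_linear = 41253 / (24.220 * 27.230) = 62.55093
D_dBi = 10 * log10(62.55093) = 17.96 dBi

17.96 dBi


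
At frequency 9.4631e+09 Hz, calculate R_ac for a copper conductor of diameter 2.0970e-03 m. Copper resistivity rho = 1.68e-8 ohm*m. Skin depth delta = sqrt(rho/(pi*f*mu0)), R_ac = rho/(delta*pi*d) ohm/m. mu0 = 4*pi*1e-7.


delta = sqrt(1.68e-8 / (pi * 9.4631e+09 * 4*pi*1e-7)) = 6.705915e-07 m
R_ac = 1.68e-8 / (6.705915e-07 * pi * 2.0970e-03) = 3.803 ohm/m

3.803 ohm/m


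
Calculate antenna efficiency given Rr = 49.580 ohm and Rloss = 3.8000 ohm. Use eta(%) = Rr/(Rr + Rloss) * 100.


eta = 49.580 / (49.580 + 3.8000) * 100 = 92.88%

92.88%


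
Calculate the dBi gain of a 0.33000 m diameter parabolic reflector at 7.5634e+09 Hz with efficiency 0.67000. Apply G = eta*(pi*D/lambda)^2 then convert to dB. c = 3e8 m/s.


lambda = c / f = 3.0000e+08 / 7.5634e+09 = 0.03966470 m
G_linear = 0.67000 * (pi * 0.33000 / 0.03966470)^2 = 457.7139
G_dBi = 10 * log10(457.7139) = 26.61 dBi

26.61 dBi


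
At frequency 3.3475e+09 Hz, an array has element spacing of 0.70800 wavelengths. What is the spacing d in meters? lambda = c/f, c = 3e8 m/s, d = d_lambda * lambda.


lambda = c / f = 3.0000e+08 / 3.3475e+09 = 0.08961912 m
d = 0.70800 * 0.08961912 = 0.06345 m

0.06345 m


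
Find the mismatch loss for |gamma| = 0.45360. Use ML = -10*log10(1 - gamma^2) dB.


ML = -10 * log10(1 - 0.45360^2) = -10 * log10(0.79424704) = 1.000 dB

1.000 dB


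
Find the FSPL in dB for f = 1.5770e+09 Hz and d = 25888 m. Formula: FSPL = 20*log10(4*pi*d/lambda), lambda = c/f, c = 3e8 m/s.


lambda = c / f = 3.0000e+08 / 1.5770e+09 = 0.1902346 m
FSPL = 20 * log10(4*pi*25888/0.1902346) = 124.7 dB

124.7 dB


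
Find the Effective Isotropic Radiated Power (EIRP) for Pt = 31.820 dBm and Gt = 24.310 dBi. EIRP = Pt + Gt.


EIRP = Pt + Gt = 31.820 + 24.310 = 56.13 dBm

56.13 dBm


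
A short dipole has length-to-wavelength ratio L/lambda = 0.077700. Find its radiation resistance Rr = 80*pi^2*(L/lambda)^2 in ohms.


Rr = 80 * pi^2 * (0.077700)^2 = 80 * 9.869604 * 6.037290e-03 = 4.767 ohm

4.767 ohm


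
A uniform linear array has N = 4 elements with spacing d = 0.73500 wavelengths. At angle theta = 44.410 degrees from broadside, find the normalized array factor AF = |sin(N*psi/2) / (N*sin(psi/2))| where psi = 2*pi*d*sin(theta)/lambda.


psi = 2*pi*0.73500*sin(44.410 deg) = 3.231720 rad
AF = |sin(4*3.231720/2) / (4*sin(3.231720/2))| = 0.04487

0.04487


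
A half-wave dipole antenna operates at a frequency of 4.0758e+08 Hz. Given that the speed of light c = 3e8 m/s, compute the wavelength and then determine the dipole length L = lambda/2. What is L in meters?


lambda = c / f = 3.0000e+08 / 4.0758e+08 = 0.7360518 m
L = lambda / 2 = 0.7360518 / 2 = 0.3680 m

0.3680 m


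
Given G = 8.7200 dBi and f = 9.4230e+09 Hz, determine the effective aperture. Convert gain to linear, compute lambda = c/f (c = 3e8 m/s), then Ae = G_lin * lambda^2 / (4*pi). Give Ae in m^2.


lambda = c / f = 3.0000e+08 / 9.4230e+09 = 0.03183699 m
G_linear = 10^(8.7200/10) = 7.447320
Ae = G_linear * lambda^2 / (4*pi) = 7.447320 * 0.03183699^2 / (4*pi) = 6.007e-04 m^2

6.007e-04 m^2


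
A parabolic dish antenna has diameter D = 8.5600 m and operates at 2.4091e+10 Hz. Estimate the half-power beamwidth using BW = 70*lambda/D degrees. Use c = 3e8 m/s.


lambda = c / f = 3.0000e+08 / 2.4091e+10 = 0.01245278 m
BW = 70 * 0.01245278 / 8.5600 = 0.1018 deg

0.1018 deg


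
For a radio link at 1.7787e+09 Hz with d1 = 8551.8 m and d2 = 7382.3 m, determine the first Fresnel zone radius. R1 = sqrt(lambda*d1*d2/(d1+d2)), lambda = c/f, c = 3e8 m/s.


lambda = c / f = 3.0000e+08 / 1.7787e+09 = 0.1686625 m
R1 = sqrt(0.1686625 * 8551.8 * 7382.3 / (8551.8 + 7382.3)) = 25.85 m

25.85 m


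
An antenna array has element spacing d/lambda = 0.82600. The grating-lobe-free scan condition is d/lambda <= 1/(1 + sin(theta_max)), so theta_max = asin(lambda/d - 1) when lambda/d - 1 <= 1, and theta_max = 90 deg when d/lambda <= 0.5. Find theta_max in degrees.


lambda/d - 1 = 1/0.82600 - 1 = 0.2106538
theta_max = asin(0.2106538) = 12.16 deg

12.16 deg


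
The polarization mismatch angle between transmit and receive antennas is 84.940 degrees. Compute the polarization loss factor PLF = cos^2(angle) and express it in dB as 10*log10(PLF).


PLF_linear = cos^2(84.940 deg) = 7.779047e-03
PLF_dB = 10 * log10(7.779047e-03) = -21.09 dB

-21.09 dB


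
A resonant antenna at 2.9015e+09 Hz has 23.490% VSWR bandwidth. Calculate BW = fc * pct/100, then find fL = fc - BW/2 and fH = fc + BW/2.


BW = 2.9015e+09 * 23.490/100 = 6.815623e+08 Hz
fL = 2.9015e+09 - 6.815623e+08/2 = 2.561e+09 Hz
fH = 2.9015e+09 + 6.815623e+08/2 = 3.242e+09 Hz

BW=6.816e+08 Hz, fL=2.561e+09 Hz, fH=3.242e+09 Hz


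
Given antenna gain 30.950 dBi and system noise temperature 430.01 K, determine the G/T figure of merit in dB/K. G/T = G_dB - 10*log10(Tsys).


G/T = 30.950 - 10*log10(430.01) = 30.950 - 26.33479 = 4.615 dB/K

4.615 dB/K


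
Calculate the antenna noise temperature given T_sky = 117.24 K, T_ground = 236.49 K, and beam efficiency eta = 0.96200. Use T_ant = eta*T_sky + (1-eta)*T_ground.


T_ant = 0.96200 * 117.24 + (1 - 0.96200) * 236.49 = 121.8 K

121.8 K


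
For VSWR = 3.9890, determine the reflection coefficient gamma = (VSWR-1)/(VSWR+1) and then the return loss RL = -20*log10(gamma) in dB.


gamma = (3.9890 - 1) / (3.9890 + 1) = 0.5991181
RL = -20 * log10(0.5991181) = 4.450 dB

4.450 dB


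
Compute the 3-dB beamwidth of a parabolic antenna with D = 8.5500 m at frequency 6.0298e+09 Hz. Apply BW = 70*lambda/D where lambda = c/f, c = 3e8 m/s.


lambda = c / f = 3.0000e+08 / 6.0298e+09 = 0.04975289 m
BW = 70 * 0.04975289 / 8.5500 = 0.4073 deg

0.4073 deg


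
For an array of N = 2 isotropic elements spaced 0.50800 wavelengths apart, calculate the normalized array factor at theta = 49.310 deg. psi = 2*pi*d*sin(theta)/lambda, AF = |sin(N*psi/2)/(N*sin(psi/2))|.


psi = 2*pi*0.50800*sin(49.310 deg) = 2.420220 rad
AF = |sin(2*2.420220/2) / (2*sin(2.420220/2))| = 0.3529

0.3529


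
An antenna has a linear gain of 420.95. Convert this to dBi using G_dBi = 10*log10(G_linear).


G_dBi = 10 * log10(420.95) = 26.24 dBi

26.24 dBi


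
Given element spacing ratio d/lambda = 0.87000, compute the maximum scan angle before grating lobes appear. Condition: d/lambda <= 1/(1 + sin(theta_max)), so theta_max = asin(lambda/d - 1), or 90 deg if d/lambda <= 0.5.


lambda/d - 1 = 1/0.87000 - 1 = 0.1494253
theta_max = asin(0.1494253) = 8.594 deg

8.594 deg


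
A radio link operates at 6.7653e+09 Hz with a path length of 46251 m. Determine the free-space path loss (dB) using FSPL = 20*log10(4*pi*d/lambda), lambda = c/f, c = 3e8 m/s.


lambda = c / f = 3.0000e+08 / 6.7653e+09 = 0.04434393 m
FSPL = 20 * log10(4*pi*46251/0.04434393) = 142.3 dB

142.3 dB


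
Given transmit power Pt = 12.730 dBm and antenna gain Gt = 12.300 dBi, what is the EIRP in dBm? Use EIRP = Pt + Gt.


EIRP = Pt + Gt = 12.730 + 12.300 = 25.03 dBm

25.03 dBm


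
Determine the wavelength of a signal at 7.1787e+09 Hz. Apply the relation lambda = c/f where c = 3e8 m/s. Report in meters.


lambda = c / f = 3.0000e+08 / 7.1787e+09 = 0.04179 m

0.04179 m


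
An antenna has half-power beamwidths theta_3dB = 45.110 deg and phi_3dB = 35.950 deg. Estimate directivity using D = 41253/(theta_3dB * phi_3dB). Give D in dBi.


D_linear = 41253 / (45.110 * 35.950) = 25.43805
D_dBi = 10 * log10(25.43805) = 14.05 dBi

14.05 dBi


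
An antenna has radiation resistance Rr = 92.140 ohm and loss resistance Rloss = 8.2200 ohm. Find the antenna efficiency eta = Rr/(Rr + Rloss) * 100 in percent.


eta = 92.140 / (92.140 + 8.2200) * 100 = 91.81%

91.81%


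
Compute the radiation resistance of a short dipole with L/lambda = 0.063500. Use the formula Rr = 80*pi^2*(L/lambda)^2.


Rr = 80 * pi^2 * (0.063500)^2 = 80 * 9.869604 * 4.032250e-03 = 3.184 ohm

3.184 ohm


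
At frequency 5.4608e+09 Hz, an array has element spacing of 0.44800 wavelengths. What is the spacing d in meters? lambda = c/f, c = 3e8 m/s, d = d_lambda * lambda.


lambda = c / f = 3.0000e+08 / 5.4608e+09 = 0.05493701 m
d = 0.44800 * 0.05493701 = 0.02461 m

0.02461 m


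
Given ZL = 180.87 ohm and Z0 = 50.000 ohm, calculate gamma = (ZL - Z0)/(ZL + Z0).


gamma = (180.87 - 50.000) / (180.87 + 50.000) = 0.5669

0.5669


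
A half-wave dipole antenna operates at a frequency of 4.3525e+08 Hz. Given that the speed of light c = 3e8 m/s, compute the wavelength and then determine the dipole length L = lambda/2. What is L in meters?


lambda = c / f = 3.0000e+08 / 4.3525e+08 = 0.6892590 m
L = lambda / 2 = 0.6892590 / 2 = 0.3446 m

0.3446 m


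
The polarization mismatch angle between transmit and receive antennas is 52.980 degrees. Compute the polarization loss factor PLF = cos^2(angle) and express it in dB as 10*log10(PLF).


PLF_linear = cos^2(52.980 deg) = 0.3625169
PLF_dB = 10 * log10(0.3625169) = -4.407 dB

-4.407 dB


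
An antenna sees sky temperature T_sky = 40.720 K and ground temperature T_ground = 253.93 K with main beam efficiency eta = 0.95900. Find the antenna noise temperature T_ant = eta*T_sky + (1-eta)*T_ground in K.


T_ant = 0.95900 * 40.720 + (1 - 0.95900) * 253.93 = 49.46 K

49.46 K


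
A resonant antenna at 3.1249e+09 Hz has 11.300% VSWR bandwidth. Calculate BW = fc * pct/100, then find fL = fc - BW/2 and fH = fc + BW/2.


BW = 3.1249e+09 * 11.300/100 = 3.531137e+08 Hz
fL = 3.1249e+09 - 3.531137e+08/2 = 2.948e+09 Hz
fH = 3.1249e+09 + 3.531137e+08/2 = 3.301e+09 Hz

BW=3.531e+08 Hz, fL=2.948e+09 Hz, fH=3.301e+09 Hz


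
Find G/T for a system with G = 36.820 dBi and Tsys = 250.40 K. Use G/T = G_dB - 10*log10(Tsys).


G/T = 36.820 - 10*log10(250.40) = 36.820 - 23.98634 = 12.83 dB/K

12.83 dB/K


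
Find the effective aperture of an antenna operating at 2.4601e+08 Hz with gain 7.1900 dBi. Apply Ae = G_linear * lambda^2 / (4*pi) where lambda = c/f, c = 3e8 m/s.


lambda = c / f = 3.0000e+08 / 2.4601e+08 = 1.219463 m
G_linear = 10^(7.1900/10) = 5.236004
Ae = G_linear * lambda^2 / (4*pi) = 5.236004 * 1.219463^2 / (4*pi) = 0.6196 m^2

0.6196 m^2


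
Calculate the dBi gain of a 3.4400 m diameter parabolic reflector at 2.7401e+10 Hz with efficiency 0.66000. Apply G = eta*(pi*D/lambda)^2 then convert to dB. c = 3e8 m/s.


lambda = c / f = 3.0000e+08 / 2.7401e+10 = 0.01094851 m
G_linear = 0.66000 * (pi * 3.4400 / 0.01094851)^2 = 643058.6
G_dBi = 10 * log10(643058.6) = 58.08 dBi

58.08 dBi


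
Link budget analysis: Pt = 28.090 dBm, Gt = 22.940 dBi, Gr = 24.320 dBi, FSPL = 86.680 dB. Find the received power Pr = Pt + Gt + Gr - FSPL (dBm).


Pr = 28.090 + 22.940 + 24.320 - 86.680 = -11.33 dBm

-11.33 dBm


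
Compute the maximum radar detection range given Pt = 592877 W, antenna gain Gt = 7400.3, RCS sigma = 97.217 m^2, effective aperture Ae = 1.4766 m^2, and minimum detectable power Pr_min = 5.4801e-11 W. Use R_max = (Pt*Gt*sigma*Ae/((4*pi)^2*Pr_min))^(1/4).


R^4 = 592877*7400.3*97.217*1.4766 / ((4*pi)^2 * 5.4801e-11) = 7.277979e+19
R_max = 7.277979e+19^0.25 = 92364 m

92364 m


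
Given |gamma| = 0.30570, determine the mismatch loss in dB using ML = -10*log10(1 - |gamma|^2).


ML = -10 * log10(1 - 0.30570^2) = -10 * log10(0.90654751) = 0.4261 dB

0.4261 dB


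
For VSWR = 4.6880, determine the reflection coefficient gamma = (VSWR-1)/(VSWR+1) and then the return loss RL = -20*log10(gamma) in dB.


gamma = (4.6880 - 1) / (4.6880 + 1) = 0.6483826
RL = -20 * log10(0.6483826) = 3.763 dB

3.763 dB


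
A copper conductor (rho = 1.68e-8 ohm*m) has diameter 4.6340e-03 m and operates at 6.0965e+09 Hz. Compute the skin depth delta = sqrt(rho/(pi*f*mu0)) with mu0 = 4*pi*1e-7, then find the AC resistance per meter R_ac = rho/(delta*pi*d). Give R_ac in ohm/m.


delta = sqrt(1.68e-8 / (pi * 6.0965e+09 * 4*pi*1e-7)) = 8.354770e-07 m
R_ac = 1.68e-8 / (8.354770e-07 * pi * 4.6340e-03) = 1.381 ohm/m

1.381 ohm/m


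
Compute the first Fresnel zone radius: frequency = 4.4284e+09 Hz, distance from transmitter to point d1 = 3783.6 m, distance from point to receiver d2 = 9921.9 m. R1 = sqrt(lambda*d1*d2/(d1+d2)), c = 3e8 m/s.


lambda = c / f = 3.0000e+08 / 4.4284e+09 = 0.06774456 m
R1 = sqrt(0.06774456 * 3783.6 * 9921.9 / (3783.6 + 9921.9)) = 13.62 m

13.62 m
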